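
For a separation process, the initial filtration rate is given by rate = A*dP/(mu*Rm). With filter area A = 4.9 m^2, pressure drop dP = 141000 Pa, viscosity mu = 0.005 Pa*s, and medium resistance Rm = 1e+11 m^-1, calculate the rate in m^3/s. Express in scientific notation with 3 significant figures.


rate = A * dP / (mu * Rm)
rate = 4.9 * 141000 / (0.005 * 1e+11)
rate = 690900.0 / 5.000e+08
rate = 1.38e-03 m^3/s


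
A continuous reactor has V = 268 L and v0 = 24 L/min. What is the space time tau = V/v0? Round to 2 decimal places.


tau = V / v0
tau = 268 / 24
tau = 11.17 min


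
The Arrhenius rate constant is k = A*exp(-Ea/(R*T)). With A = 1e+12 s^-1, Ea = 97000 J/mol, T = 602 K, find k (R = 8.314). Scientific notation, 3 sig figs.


k = A * exp(-Ea/(R*T))
k = 1e+12 * exp(-97000 / (8.314 * 602))
k = 1e+12 * exp(-19.380511)
k = 3.83e+03


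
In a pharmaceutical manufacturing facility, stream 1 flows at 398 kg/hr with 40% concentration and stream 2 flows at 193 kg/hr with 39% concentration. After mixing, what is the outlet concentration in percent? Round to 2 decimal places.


Mass balance on solute: F1*x1 + F2*x2 = F3*x3
F3 = F1 + F2 = 398 + 193 = 591 kg/hr
x3 = (F1*x1 + F2*x2)/F3
x3 = (398*0.4 + 193*0.39) / 591
x3 = 39.67%


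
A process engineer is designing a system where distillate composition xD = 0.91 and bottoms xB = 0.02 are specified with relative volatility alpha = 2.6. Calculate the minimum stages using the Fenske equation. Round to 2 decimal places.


N_min = ln((xD*(1-xB))/(xB*(1-xD))) / ln(alpha)
Numerator inside ln: 0.8918 / 0.0018 = 495.444444
ln(495.444444) = 6.205455
ln(alpha) = ln(2.6) = 0.955511
N_min = 6.205455 / 0.955511 = 6.49


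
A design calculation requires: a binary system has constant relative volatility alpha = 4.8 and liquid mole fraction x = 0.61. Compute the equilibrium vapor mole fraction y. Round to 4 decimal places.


y = alpha*x / (1 + (alpha-1)*x)
y = 4.8*0.61 / (1 + (4.8-1)*0.61)
y = 2.928 / (1 + 2.318)
y = 2.928 / 3.318
y = 0.8825


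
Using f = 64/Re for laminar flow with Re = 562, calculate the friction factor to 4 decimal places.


f = 64 / Re
f = 64 / 562
f = 0.1139


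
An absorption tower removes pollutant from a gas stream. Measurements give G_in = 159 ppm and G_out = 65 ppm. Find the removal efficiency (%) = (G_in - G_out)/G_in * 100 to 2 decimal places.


Efficiency = (G_in - G_out) / G_in * 100%
Efficiency = (159 - 65) / 159 * 100
Efficiency = 94 / 159 * 100
Efficiency = 59.12%


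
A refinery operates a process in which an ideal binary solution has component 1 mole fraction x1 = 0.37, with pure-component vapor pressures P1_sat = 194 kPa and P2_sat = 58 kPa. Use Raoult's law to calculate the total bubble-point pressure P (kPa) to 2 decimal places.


P = x1*P1_sat + x2*P2_sat
x2 = 1 - x1 = 1 - 0.37 = 0.63
P = 0.37*194 + 0.63*58
P = 71.78 + 36.54
P = 108.32 kPa


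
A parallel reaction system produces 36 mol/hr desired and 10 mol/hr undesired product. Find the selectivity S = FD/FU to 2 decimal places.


S = desired product rate / undesired product rate
S = 36 / 10
S = 3.60


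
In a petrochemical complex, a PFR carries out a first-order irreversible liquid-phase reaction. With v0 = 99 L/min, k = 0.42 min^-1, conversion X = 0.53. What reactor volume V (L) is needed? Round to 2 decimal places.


V = (v0/k) * ln(1/(1-X))
V = (99/0.42) * ln(1/(1-0.53))
V = 235.714286 * ln(2.12766)
V = 235.714286 * 0.755023
V = 177.97 L


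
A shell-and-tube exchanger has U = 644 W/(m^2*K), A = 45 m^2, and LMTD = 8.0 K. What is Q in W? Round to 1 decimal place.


Q = U * A * LMTD
Q = 644 * 45 * 8.0
Q = 231840.0 W


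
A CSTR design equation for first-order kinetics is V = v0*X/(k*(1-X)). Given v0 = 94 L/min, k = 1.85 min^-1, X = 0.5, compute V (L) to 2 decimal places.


V = v0 * X / (k * (1 - X))
V = 94 * 0.5 / (1.85 * (1 - 0.5))
V = 47.0 / (1.85 * 0.5)
V = 47.0 / 0.925
V = 50.81 L


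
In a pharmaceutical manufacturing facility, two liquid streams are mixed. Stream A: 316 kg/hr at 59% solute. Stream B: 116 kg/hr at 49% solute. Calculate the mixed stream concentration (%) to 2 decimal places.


Mass balance on solute: F1*x1 + F2*x2 = F3*x3
F3 = F1 + F2 = 316 + 116 = 432 kg/hr
x3 = (F1*x1 + F2*x2)/F3
x3 = (316*0.59 + 116*0.49) / 432
x3 = 56.31%


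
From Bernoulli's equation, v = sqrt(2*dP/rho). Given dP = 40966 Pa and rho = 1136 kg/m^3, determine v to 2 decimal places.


v = sqrt(2*dP/rho)
v = sqrt(2*40966/1136)
v = sqrt(72.123239)
v = 8.49 m/s


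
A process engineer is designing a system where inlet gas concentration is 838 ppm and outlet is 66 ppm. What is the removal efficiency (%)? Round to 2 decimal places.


Efficiency = (G_in - G_out) / G_in * 100%
Efficiency = (838 - 66) / 838 * 100
Efficiency = 772 / 838 * 100
Efficiency = 92.12%


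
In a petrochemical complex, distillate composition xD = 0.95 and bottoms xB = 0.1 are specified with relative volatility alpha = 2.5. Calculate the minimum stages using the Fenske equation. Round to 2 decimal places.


N_min = ln((xD*(1-xB))/(xB*(1-xD))) / ln(alpha)
Numerator inside ln: 0.855 / 0.005 = 171.0
ln(171.0) = 5.141664
ln(alpha) = ln(2.5) = 0.916291
N_min = 5.141664 / 0.916291 = 5.61


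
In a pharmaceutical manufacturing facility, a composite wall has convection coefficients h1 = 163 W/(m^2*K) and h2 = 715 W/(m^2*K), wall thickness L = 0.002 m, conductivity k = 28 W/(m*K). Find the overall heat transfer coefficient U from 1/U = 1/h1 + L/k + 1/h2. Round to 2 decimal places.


1/U = 1/h1 + L/k + 1/h2
1/U = 1/163 + 0.002/28 + 1/715
1/U = 0.0061349693 + 7.14286e-05 + 0.0013986014
1/U = 0.0076049993
U = 131.49 W/(m^2*K)


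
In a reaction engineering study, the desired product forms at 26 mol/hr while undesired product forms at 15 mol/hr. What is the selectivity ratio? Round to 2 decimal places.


S = desired product rate / undesired product rate
S = 26 / 15
S = 1.73


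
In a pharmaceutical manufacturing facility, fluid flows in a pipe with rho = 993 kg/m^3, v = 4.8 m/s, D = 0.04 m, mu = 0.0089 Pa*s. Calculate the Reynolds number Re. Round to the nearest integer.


Re = rho * v * D / mu
Re = 993 * 4.8 * 0.04 / 0.0089
Re = 190.656 / 0.0089
Re = 21422


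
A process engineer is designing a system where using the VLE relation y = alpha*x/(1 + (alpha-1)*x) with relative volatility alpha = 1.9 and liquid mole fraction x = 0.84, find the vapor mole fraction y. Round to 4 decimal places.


y = alpha*x / (1 + (alpha-1)*x)
y = 1.9*0.84 / (1 + (1.9-1)*0.84)
y = 1.596 / (1 + 0.756)
y = 1.596 / 1.756
y = 0.9089


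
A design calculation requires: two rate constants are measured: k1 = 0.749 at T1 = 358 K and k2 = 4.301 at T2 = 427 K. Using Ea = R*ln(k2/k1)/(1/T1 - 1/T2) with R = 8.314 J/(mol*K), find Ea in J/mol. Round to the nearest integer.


Ea = R * ln(k2/k1) / (1/T1 - 1/T2)
ln(k2/k1) = ln(4.301/0.749) = 1.7478638
1/T1 - 1/T2 = 1/358 - 1/427 = 0.000451375715
Ea = 8.314 * 1.7478638 / 0.000451375715
Ea = 32194 J/mol


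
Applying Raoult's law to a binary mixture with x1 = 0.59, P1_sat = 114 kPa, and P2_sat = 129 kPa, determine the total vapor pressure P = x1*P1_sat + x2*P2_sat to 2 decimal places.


P = x1*P1_sat + x2*P2_sat
x2 = 1 - x1 = 1 - 0.59 = 0.41
P = 0.59*114 + 0.41*129
P = 67.26 + 52.89
P = 120.15 kPa


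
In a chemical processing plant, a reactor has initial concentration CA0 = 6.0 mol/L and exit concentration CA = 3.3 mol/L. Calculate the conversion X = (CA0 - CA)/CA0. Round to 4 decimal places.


X = (CA0 - CA) / CA0
X = (6.0 - 3.3) / 6.0
X = 2.7 / 6.0
X = 0.4500


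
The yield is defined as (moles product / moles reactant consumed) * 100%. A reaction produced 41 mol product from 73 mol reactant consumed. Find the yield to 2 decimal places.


Yield = (moles product / moles consumed) * 100%
Yield = (41 / 73) * 100
Yield = 0.5616 * 100
Yield = 56.16%


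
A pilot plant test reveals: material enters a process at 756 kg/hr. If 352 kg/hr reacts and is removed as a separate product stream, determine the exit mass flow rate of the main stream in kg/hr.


Steady-state mass balance on the main outlet: F_out = F_in - F_removed
F_out = 756 - 352
F_out = 404 kg/hr


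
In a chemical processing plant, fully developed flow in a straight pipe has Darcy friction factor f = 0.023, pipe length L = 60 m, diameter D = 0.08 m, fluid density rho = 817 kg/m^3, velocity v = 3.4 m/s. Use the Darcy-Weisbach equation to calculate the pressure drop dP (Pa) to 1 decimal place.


dP = f * (L/D) * (rho*v^2/2)
dP = 0.023 * (60/0.08) * (817*3.4^2/2)
L/D = 750.0
rho*v^2/2 = 817*11.56/2 = 4722.26
dP = 0.023 * 750.0 * 4722.26
dP = 81459.0 Pa


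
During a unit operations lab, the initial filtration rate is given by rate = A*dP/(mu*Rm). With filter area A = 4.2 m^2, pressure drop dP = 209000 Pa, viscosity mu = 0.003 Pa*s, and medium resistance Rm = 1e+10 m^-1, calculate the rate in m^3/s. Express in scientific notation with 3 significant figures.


rate = A * dP / (mu * Rm)
rate = 4.2 * 209000 / (0.003 * 1e+10)
rate = 877800.0 / 3.000e+07
rate = 2.93e-02 m^3/s


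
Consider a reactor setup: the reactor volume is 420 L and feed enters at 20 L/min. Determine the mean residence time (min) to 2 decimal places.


tau = V / v0
tau = 420 / 20
tau = 21.00 min


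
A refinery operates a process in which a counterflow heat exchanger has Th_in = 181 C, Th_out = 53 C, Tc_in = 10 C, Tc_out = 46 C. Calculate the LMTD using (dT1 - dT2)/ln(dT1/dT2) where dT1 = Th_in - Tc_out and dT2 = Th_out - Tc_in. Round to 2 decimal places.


dT1 = Th_in - Tc_out = 181 - 46 = 135
dT2 = Th_out - Tc_in = 53 - 10 = 43
LMTD = (dT1 - dT2) / ln(dT1/dT2)
LMTD = (135 - 43) / ln(135/43)
LMTD = 80.41 K


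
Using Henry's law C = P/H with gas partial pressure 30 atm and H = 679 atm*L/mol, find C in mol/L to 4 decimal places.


C = P / H
C = 30 / 679
C = 0.0442 mol/L


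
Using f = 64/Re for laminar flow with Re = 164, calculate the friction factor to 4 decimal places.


f = 64 / Re
f = 64 / 164
f = 0.3902


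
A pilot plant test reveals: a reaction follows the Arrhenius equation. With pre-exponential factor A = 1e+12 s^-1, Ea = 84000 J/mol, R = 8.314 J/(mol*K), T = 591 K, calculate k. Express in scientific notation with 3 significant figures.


k = A * exp(-Ea/(R*T))
k = 1e+12 * exp(-84000 / (8.314 * 591))
k = 1e+12 * exp(-17.095499)
k = 3.76e+04


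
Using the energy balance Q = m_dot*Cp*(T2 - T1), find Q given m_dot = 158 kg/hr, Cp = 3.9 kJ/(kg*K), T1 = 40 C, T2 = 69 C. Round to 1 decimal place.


Q = m_dot * Cp * (T2 - T1)
Q = 158 * 3.9 * (69 - 40)
Q = 158 * 3.9 * 29
Q = 17869.8 kJ/hr


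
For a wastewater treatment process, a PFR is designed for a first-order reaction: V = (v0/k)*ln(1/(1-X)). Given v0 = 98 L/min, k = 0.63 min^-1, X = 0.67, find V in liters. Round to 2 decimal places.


V = (v0/k) * ln(1/(1-X))
V = (98/0.63) * ln(1/(1-0.67))
V = 155.555556 * ln(3.030303)
V = 155.555556 * 1.108663
V = 172.46 L


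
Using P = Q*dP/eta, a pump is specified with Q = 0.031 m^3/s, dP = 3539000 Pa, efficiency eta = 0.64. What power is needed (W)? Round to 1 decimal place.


P = Q * dP / eta
P = 0.031 * 3539000 / 0.64
P = 109709.0 / 0.64
P = 171420.3 W


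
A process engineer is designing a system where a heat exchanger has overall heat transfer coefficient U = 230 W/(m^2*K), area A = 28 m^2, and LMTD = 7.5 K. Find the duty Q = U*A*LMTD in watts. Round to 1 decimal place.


Q = U * A * LMTD
Q = 230 * 28 * 7.5
Q = 48300.0 W


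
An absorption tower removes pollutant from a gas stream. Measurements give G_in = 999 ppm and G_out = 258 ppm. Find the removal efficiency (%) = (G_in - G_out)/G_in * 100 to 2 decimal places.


Efficiency = (G_in - G_out) / G_in * 100%
Efficiency = (999 - 258) / 999 * 100
Efficiency = 741 / 999 * 100
Efficiency = 74.17%


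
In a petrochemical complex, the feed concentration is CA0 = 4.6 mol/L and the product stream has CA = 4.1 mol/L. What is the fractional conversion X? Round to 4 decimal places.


X = (CA0 - CA) / CA0
X = (4.6 - 4.1) / 4.6
X = 0.5 / 4.6
X = 0.1087


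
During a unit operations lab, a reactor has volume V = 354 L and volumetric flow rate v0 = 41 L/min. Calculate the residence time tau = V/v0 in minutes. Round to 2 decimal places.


tau = V / v0
tau = 354 / 41
tau = 8.63 min


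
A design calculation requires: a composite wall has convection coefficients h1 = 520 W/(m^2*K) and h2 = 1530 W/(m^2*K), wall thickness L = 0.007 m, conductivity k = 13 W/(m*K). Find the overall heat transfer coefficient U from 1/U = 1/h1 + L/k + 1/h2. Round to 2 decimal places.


1/U = 1/h1 + L/k + 1/h2
1/U = 1/520 + 0.007/13 + 1/1530
1/U = 0.0019230769 + 0.0005384615 + 0.0006535948
1/U = 0.0031151332
U = 321.01 W/(m^2*K)


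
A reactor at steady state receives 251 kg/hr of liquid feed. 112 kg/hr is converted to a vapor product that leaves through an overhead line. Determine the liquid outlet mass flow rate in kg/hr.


Steady-state mass balance on the main outlet: F_out = F_in - F_removed
F_out = 251 - 112
F_out = 139 kg/hr


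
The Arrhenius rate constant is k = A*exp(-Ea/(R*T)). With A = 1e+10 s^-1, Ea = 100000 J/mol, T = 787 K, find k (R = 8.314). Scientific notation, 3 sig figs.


k = A * exp(-Ea/(R*T))
k = 1e+10 * exp(-100000 / (8.314 * 787))
k = 1e+10 * exp(-15.283233)
k = 2.30e+03


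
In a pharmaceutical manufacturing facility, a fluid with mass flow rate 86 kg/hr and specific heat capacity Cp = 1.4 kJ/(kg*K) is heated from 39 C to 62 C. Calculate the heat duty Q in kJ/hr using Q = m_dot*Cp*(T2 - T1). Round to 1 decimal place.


Q = m_dot * Cp * (T2 - T1)
Q = 86 * 1.4 * (62 - 39)
Q = 86 * 1.4 * 23
Q = 2769.2 kJ/hr


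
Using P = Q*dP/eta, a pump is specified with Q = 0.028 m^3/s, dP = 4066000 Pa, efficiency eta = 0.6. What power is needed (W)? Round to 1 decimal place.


P = Q * dP / eta
P = 0.028 * 4066000 / 0.6
P = 113848.0 / 0.6
P = 189746.7 W


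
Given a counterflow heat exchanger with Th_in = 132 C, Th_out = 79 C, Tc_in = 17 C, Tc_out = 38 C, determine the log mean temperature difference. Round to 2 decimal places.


dT1 = Th_in - Tc_out = 132 - 38 = 94
dT2 = Th_out - Tc_in = 79 - 17 = 62
LMTD = (dT1 - dT2) / ln(dT1/dT2)
LMTD = (94 - 62) / ln(94/62)
LMTD = 76.89 K


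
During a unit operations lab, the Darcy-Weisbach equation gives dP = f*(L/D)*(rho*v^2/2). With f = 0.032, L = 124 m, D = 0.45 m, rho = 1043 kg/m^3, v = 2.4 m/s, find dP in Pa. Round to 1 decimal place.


dP = f * (L/D) * (rho*v^2/2)
dP = 0.032 * (124/0.45) * (1043*2.4^2/2)
L/D = 275.55555556
rho*v^2/2 = 1043*5.76/2 = 3003.84
dP = 0.032 * 275.55555556 * 3003.84
dP = 26487.2 Pa


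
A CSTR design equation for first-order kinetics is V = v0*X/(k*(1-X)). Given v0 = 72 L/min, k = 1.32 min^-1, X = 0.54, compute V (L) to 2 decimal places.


V = v0 * X / (k * (1 - X))
V = 72 * 0.54 / (1.32 * (1 - 0.54))
V = 38.88 / (1.32 * 0.46)
V = 38.88 / 0.6072
V = 64.03 L


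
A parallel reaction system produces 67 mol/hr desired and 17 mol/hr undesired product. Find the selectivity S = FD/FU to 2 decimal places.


S = desired product rate / undesired product rate
S = 67 / 17
S = 3.94


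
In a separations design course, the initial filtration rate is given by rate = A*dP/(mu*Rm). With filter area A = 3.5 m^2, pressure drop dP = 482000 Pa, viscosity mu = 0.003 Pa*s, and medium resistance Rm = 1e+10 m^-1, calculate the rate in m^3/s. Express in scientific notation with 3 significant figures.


rate = A * dP / (mu * Rm)
rate = 3.5 * 482000 / (0.003 * 1e+10)
rate = 1687000.0 / 3.000e+07
rate = 5.62e-02 m^3/s


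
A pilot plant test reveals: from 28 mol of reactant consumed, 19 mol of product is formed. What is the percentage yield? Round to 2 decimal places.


Yield = (moles product / moles consumed) * 100%
Yield = (19 / 28) * 100
Yield = 0.6786 * 100
Yield = 67.86%


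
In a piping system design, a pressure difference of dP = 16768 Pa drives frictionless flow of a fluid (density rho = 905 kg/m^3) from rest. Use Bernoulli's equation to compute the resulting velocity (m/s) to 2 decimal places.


v = sqrt(2*dP/rho)
v = sqrt(2*16768/905)
v = sqrt(37.056354)
v = 6.09 m/s


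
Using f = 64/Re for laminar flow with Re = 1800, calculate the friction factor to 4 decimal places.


f = 64 / Re
f = 64 / 1800
f = 0.0356


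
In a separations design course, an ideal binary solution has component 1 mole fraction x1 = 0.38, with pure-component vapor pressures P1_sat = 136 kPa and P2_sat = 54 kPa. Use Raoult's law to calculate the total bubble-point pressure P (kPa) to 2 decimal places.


P = x1*P1_sat + x2*P2_sat
x2 = 1 - x1 = 1 - 0.38 = 0.62
P = 0.38*136 + 0.62*54
P = 51.68 + 33.48
P = 85.16 kPa


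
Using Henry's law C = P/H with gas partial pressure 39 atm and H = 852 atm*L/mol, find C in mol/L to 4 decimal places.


C = P / H
C = 39 / 852
C = 0.0458 mol/L


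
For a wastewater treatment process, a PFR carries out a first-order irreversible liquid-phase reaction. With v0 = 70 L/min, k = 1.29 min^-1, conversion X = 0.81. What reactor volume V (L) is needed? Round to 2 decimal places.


V = (v0/k) * ln(1/(1-X))
V = (70/1.29) * ln(1/(1-0.81))
V = 54.263566 * ln(5.263158)
V = 54.263566 * 1.660731
V = 90.12 L


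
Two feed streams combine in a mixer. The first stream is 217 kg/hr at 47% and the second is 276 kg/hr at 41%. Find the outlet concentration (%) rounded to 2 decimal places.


Mass balance on solute: F1*x1 + F2*x2 = F3*x3
F3 = F1 + F2 = 217 + 276 = 493 kg/hr
x3 = (F1*x1 + F2*x2)/F3
x3 = (217*0.47 + 276*0.41) / 493
x3 = 43.64%


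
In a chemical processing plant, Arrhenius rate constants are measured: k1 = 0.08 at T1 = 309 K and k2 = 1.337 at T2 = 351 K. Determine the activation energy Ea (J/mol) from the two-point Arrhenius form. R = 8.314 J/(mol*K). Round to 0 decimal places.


Ea = R * ln(k2/k1) / (1/T1 - 1/T2)
ln(k2/k1) = ln(1.337/0.08) = 2.8161569
1/T1 - 1/T2 = 1/309 - 1/351 = 0.000387243106
Ea = 8.314 * 2.8161569 / 0.000387243106
Ea = 60462 J/mol


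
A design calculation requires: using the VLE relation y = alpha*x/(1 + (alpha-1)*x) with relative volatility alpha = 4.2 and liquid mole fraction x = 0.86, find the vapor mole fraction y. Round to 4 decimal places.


y = alpha*x / (1 + (alpha-1)*x)
y = 4.2*0.86 / (1 + (4.2-1)*0.86)
y = 3.612 / (1 + 2.752)
y = 3.612 / 3.752
y = 0.9627


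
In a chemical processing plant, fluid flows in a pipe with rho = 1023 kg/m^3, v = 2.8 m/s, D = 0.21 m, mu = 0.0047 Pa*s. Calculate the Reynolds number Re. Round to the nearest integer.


Re = rho * v * D / mu
Re = 1023 * 2.8 * 0.21 / 0.0047
Re = 601.524 / 0.0047
Re = 127984


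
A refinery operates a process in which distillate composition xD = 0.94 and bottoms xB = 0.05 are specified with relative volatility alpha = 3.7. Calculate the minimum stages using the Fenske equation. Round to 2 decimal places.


N_min = ln((xD*(1-xB))/(xB*(1-xD))) / ln(alpha)
Numerator inside ln: 0.893 / 0.003 = 297.666667
ln(297.666667) = 5.695974
ln(alpha) = ln(3.7) = 1.308333
N_min = 5.695974 / 1.308333 = 4.35


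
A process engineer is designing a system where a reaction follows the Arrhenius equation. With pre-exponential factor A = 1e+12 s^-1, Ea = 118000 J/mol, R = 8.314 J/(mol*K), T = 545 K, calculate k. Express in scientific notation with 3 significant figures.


k = A * exp(-Ea/(R*T))
k = 1e+12 * exp(-118000 / (8.314 * 545))
k = 1e+12 * exp(-26.042069)
k = 4.90e+00


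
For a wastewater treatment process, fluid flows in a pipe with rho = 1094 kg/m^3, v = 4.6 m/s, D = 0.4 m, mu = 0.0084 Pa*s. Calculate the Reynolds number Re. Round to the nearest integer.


Re = rho * v * D / mu
Re = 1094 * 4.6 * 0.4 / 0.0084
Re = 2012.96 / 0.0084
Re = 239638


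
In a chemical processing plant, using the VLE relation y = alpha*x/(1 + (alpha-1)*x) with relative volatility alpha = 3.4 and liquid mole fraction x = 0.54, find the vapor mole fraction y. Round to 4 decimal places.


y = alpha*x / (1 + (alpha-1)*x)
y = 3.4*0.54 / (1 + (3.4-1)*0.54)
y = 1.836 / (1 + 1.296)
y = 1.836 / 2.296
y = 0.7997


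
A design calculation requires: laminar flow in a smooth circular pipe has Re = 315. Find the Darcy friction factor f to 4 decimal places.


f = 64 / Re
f = 64 / 315
f = 0.2032


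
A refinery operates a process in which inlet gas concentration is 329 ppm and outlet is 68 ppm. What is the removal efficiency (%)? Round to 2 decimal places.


Efficiency = (G_in - G_out) / G_in * 100%
Efficiency = (329 - 68) / 329 * 100
Efficiency = 261 / 329 * 100
Efficiency = 79.33%


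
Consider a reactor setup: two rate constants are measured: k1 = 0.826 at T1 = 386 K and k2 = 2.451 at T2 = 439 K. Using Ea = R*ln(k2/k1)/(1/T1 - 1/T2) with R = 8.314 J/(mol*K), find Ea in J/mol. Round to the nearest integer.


Ea = R * ln(k2/k1) / (1/T1 - 1/T2)
ln(k2/k1) = ln(2.451/0.826) = 1.0876566
1/T1 - 1/T2 = 1/386 - 1/439 = 0.000312769247
Ea = 8.314 * 1.0876566 / 0.000312769247
Ea = 28912 J/mol


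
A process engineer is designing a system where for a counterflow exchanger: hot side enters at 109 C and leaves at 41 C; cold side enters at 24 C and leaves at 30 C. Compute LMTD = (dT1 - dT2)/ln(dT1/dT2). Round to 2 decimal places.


dT1 = Th_in - Tc_out = 109 - 30 = 79
dT2 = Th_out - Tc_in = 41 - 24 = 17
LMTD = (dT1 - dT2) / ln(dT1/dT2)
LMTD = (79 - 17) / ln(79/17)
LMTD = 40.36 K


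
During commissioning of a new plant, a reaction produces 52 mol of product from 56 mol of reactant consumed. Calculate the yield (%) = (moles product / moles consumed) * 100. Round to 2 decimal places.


Yield = (moles product / moles consumed) * 100%
Yield = (52 / 56) * 100
Yield = 0.9286 * 100
Yield = 92.86%


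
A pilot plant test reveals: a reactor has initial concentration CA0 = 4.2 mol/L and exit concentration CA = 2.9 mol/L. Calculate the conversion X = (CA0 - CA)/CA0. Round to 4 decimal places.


X = (CA0 - CA) / CA0
X = (4.2 - 2.9) / 4.2
X = 1.3 / 4.2
X = 0.3095


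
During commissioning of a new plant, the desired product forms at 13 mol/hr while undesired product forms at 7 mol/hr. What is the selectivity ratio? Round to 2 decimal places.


S = desired product rate / undesired product rate
S = 13 / 7
S = 1.86


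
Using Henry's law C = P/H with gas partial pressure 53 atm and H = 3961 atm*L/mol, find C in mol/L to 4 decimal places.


C = P / H
C = 53 / 3961
C = 0.0134 mol/L


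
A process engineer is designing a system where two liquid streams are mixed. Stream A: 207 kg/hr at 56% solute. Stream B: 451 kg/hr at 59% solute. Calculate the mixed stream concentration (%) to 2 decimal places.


Mass balance on solute: F1*x1 + F2*x2 = F3*x3
F3 = F1 + F2 = 207 + 451 = 658 kg/hr
x3 = (F1*x1 + F2*x2)/F3
x3 = (207*0.56 + 451*0.59) / 658
x3 = 58.06%


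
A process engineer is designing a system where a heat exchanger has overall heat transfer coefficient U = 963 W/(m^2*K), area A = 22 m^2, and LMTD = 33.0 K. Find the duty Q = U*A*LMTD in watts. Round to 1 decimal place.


Q = U * A * LMTD
Q = 963 * 22 * 33.0
Q = 699138.0 W


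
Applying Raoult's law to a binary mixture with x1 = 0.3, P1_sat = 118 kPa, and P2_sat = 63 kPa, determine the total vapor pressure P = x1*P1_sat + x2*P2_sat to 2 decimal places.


P = x1*P1_sat + x2*P2_sat
x2 = 1 - x1 = 1 - 0.3 = 0.7
P = 0.3*118 + 0.7*63
P = 35.4 + 44.1
P = 79.50 kPa


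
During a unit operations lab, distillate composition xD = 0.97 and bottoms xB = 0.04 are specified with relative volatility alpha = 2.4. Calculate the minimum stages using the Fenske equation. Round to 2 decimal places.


N_min = ln((xD*(1-xB))/(xB*(1-xD))) / ln(alpha)
Numerator inside ln: 0.9312 / 0.0012 = 776.0
ln(776.0) = 6.654153
ln(alpha) = ln(2.4) = 0.875469
N_min = 6.654153 / 0.875469 = 7.60


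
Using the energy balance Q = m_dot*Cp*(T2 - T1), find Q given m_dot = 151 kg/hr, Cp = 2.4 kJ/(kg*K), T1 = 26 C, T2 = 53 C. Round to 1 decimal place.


Q = m_dot * Cp * (T2 - T1)
Q = 151 * 2.4 * (53 - 26)
Q = 151 * 2.4 * 27
Q = 9784.8 kJ/hr


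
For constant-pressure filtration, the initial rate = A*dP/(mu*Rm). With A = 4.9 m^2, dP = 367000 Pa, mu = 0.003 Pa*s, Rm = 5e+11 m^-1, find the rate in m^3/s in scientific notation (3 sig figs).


rate = A * dP / (mu * Rm)
rate = 4.9 * 367000 / (0.003 * 5e+11)
rate = 1798300.0 / 1.500e+09
rate = 1.20e-03 m^3/s


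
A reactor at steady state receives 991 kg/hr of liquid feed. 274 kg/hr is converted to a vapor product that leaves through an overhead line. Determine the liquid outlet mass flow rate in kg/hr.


Steady-state mass balance on the main outlet: F_out = F_in - F_removed
F_out = 991 - 274
F_out = 717 kg/hr


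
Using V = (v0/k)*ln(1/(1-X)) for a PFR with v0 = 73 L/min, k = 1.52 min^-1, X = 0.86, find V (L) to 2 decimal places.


V = (v0/k) * ln(1/(1-X))
V = (73/1.52) * ln(1/(1-0.86))
V = 48.026316 * ln(7.142857)
V = 48.026316 * 1.966113
V = 94.43 L


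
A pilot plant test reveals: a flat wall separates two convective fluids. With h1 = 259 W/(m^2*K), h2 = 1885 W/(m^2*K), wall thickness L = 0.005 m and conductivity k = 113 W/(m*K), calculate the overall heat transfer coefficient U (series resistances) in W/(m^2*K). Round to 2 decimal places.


1/U = 1/h1 + L/k + 1/h2
1/U = 1/259 + 0.005/113 + 1/1885
1/U = 0.0038610039 + 4.42478e-05 + 0.000530504
1/U = 0.0044357557
U = 225.44 W/(m^2*K)


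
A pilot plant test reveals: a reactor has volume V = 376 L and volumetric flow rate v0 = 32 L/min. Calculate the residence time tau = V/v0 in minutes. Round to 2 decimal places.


tau = V / v0
tau = 376 / 32
tau = 11.75 min


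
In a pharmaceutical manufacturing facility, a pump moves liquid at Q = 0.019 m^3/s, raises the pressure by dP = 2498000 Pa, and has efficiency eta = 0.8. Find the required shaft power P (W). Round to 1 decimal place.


P = Q * dP / eta
P = 0.019 * 2498000 / 0.8
P = 47462.0 / 0.8
P = 59327.5 W


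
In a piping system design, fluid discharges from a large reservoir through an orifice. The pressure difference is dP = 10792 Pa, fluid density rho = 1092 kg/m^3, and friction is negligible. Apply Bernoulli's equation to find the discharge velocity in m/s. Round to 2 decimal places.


v = sqrt(2*dP/rho)
v = sqrt(2*10792/1092)
v = sqrt(19.765568)
v = 4.45 m/s


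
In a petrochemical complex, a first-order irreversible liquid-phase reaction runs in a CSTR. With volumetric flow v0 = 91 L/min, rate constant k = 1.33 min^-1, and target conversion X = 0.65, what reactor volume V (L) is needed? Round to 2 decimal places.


V = v0 * X / (k * (1 - X))
V = 91 * 0.65 / (1.33 * (1 - 0.65))
V = 59.15 / (1.33 * 0.35)
V = 59.15 / 0.4655
V = 127.07 L


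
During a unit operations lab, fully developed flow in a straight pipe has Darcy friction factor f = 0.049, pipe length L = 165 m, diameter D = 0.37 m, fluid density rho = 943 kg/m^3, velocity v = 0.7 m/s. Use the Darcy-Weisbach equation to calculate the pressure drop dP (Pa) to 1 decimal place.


dP = f * (L/D) * (rho*v^2/2)
dP = 0.049 * (165/0.37) * (943*0.7^2/2)
L/D = 445.94594595
rho*v^2/2 = 943*0.49/2 = 231.035
dP = 0.049 * 445.94594595 * 231.035
dP = 5048.4 Pa


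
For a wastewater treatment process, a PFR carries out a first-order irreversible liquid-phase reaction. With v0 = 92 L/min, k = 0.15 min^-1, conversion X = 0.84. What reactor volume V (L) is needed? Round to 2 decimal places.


V = (v0/k) * ln(1/(1-X))
V = (92/0.15) * ln(1/(1-0.84))
V = 613.333333 * ln(6.25)
V = 613.333333 * 1.832581
V = 1123.98 L


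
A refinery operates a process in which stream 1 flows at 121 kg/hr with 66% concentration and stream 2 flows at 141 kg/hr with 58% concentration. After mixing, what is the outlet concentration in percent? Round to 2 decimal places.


Mass balance on solute: F1*x1 + F2*x2 = F3*x3
F3 = F1 + F2 = 121 + 141 = 262 kg/hr
x3 = (F1*x1 + F2*x2)/F3
x3 = (121*0.66 + 141*0.58) / 262
x3 = 61.69%


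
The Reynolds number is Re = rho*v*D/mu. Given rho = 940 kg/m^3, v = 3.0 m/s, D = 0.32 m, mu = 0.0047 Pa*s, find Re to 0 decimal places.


Re = rho * v * D / mu
Re = 940 * 3.0 * 0.32 / 0.0047
Re = 902.4 / 0.0047
Re = 192000


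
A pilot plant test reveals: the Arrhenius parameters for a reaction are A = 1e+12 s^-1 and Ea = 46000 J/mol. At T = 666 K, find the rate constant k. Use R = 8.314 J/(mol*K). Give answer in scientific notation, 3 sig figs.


k = A * exp(-Ea/(R*T))
k = 1e+12 * exp(-46000 / (8.314 * 666))
k = 1e+12 * exp(-8.307562)
k = 2.47e+08


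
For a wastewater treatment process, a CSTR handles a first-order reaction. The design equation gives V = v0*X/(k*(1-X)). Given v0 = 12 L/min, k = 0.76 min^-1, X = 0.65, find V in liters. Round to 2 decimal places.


V = v0 * X / (k * (1 - X))
V = 12 * 0.65 / (0.76 * (1 - 0.65))
V = 7.8 / (0.76 * 0.35)
V = 7.8 / 0.266
V = 29.32 L


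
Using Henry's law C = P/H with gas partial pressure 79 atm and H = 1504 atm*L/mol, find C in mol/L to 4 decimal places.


C = P / H
C = 79 / 1504
C = 0.0525 mol/L


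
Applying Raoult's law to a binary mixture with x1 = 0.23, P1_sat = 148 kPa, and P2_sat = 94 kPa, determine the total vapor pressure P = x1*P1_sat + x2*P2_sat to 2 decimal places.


P = x1*P1_sat + x2*P2_sat
x2 = 1 - x1 = 1 - 0.23 = 0.77
P = 0.23*148 + 0.77*94
P = 34.04 + 72.38
P = 106.42 kPa


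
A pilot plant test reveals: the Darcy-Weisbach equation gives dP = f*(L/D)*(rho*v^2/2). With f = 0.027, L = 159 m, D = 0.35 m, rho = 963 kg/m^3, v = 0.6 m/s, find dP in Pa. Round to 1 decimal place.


dP = f * (L/D) * (rho*v^2/2)
dP = 0.027 * (159/0.35) * (963*0.6^2/2)
L/D = 454.28571429
rho*v^2/2 = 963*0.36/2 = 173.34
dP = 0.027 * 454.28571429 * 173.34
dP = 2126.1 Pa


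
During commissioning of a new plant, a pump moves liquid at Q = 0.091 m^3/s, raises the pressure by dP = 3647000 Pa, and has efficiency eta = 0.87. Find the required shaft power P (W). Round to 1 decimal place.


P = Q * dP / eta
P = 0.091 * 3647000 / 0.87
P = 331877.0 / 0.87
P = 381467.8 W


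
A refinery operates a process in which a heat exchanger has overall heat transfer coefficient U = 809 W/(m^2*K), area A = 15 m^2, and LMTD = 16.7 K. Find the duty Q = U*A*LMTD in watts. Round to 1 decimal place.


Q = U * A * LMTD
Q = 809 * 15 * 16.7
Q = 202654.5 W


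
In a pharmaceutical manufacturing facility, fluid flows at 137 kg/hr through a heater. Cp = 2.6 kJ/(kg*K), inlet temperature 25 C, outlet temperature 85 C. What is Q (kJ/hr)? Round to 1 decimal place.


Q = m_dot * Cp * (T2 - T1)
Q = 137 * 2.6 * (85 - 25)
Q = 137 * 2.6 * 60
Q = 21372.0 kJ/hr


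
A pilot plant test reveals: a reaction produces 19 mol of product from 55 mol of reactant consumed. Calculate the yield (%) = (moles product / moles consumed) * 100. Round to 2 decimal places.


Yield = (moles product / moles consumed) * 100%
Yield = (19 / 55) * 100
Yield = 0.3455 * 100
Yield = 34.55%


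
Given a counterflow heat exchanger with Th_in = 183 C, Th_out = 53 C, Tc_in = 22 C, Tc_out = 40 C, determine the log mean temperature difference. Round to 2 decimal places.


dT1 = Th_in - Tc_out = 183 - 40 = 143
dT2 = Th_out - Tc_in = 53 - 22 = 31
LMTD = (dT1 - dT2) / ln(dT1/dT2)
LMTD = (143 - 31) / ln(143/31)
LMTD = 73.26 K


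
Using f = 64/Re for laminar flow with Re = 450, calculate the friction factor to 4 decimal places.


f = 64 / Re
f = 64 / 450
f = 0.1422


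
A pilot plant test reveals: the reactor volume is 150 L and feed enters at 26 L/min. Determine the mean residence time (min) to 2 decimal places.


tau = V / v0
tau = 150 / 26
tau = 5.77 min


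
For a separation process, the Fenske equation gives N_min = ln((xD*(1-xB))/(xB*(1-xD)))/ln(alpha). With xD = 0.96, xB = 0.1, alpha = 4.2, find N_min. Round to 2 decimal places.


N_min = ln((xD*(1-xB))/(xB*(1-xD))) / ln(alpha)
Numerator inside ln: 0.864 / 0.004 = 216.0
ln(216.0) = 5.375278
ln(alpha) = ln(4.2) = 1.435085
N_min = 5.375278 / 1.435085 = 3.75


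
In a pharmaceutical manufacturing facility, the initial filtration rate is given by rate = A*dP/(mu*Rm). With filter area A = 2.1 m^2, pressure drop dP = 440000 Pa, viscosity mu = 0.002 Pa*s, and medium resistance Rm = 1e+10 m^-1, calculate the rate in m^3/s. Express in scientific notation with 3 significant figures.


rate = A * dP / (mu * Rm)
rate = 2.1 * 440000 / (0.002 * 1e+10)
rate = 924000.0 / 2.000e+07
rate = 4.62e-02 m^3/s


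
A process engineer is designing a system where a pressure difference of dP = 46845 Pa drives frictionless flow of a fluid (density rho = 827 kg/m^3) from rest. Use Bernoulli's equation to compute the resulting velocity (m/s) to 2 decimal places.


v = sqrt(2*dP/rho)
v = sqrt(2*46845/827)
v = sqrt(113.288996)
v = 10.64 m/s


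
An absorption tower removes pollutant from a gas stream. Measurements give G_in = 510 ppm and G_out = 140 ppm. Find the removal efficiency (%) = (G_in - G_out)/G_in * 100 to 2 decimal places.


Efficiency = (G_in - G_out) / G_in * 100%
Efficiency = (510 - 140) / 510 * 100
Efficiency = 370 / 510 * 100
Efficiency = 72.55%


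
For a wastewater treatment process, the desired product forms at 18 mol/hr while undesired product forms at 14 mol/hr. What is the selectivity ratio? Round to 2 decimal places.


S = desired product rate / undesired product rate
S = 18 / 14
S = 1.29


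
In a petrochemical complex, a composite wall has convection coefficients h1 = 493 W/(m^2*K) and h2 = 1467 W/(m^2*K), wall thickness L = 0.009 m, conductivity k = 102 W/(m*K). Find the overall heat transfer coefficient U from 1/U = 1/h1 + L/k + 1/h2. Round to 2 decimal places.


1/U = 1/h1 + L/k + 1/h2
1/U = 1/493 + 0.009/102 + 1/1467
1/U = 0.0020283976 + 8.82353e-05 + 0.0006816633
1/U = 0.0027982962
U = 357.36 W/(m^2*K)


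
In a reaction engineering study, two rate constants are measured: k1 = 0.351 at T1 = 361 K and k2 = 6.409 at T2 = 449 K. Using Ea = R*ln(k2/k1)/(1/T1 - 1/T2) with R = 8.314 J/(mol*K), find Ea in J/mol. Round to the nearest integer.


Ea = R * ln(k2/k1) / (1/T1 - 1/T2)
ln(k2/k1) = ln(6.409/0.351) = 2.9046723
1/T1 - 1/T2 = 1/361 - 1/449 = 0.00054291161
Ea = 8.314 * 2.9046723 / 0.00054291161
Ea = 44481 J/mol


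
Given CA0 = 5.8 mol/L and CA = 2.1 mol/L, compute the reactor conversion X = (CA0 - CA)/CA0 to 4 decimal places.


X = (CA0 - CA) / CA0
X = (5.8 - 2.1) / 5.8
X = 3.7 / 5.8
X = 0.6379


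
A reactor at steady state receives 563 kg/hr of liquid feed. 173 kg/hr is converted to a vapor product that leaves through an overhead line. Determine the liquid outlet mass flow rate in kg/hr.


Steady-state mass balance on the main outlet: F_out = F_in - F_removed
F_out = 563 - 173
F_out = 390 kg/hr


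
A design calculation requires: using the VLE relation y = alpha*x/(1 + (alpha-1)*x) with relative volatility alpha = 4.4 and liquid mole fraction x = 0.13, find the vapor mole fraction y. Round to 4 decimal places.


y = alpha*x / (1 + (alpha-1)*x)
y = 4.4*0.13 / (1 + (4.4-1)*0.13)
y = 0.572 / (1 + 0.442)
y = 0.572 / 1.442
y = 0.3967


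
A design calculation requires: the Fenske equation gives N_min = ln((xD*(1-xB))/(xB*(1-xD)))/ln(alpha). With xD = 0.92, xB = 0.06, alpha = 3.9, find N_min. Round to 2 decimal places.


N_min = ln((xD*(1-xB))/(xB*(1-xD))) / ln(alpha)
Numerator inside ln: 0.8648 / 0.0048 = 180.166667
ln(180.166667) = 5.193882
ln(alpha) = ln(3.9) = 1.360977
N_min = 5.193882 / 1.360977 = 3.82


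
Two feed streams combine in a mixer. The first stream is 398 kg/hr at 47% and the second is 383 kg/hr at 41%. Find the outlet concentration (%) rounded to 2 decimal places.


Mass balance on solute: F1*x1 + F2*x2 = F3*x3
F3 = F1 + F2 = 398 + 383 = 781 kg/hr
x3 = (F1*x1 + F2*x2)/F3
x3 = (398*0.47 + 383*0.41) / 781
x3 = 44.06%


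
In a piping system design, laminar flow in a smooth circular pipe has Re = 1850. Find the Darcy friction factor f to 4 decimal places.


f = 64 / Re
f = 64 / 1850
f = 0.0346


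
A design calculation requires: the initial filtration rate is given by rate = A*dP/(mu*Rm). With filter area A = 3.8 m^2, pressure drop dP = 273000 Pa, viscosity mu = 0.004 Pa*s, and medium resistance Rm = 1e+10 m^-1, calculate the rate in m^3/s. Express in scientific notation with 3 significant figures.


rate = A * dP / (mu * Rm)
rate = 3.8 * 273000 / (0.004 * 1e+10)
rate = 1037400.0 / 4.000e+07
rate = 2.59e-02 m^3/s


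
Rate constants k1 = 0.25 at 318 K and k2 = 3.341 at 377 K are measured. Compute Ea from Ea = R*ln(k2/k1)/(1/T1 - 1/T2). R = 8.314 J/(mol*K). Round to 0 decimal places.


Ea = R * ln(k2/k1) / (1/T1 - 1/T2)
ln(k2/k1) = ln(3.341/0.25) = 2.5925645
1/T1 - 1/T2 = 1/318 - 1/377 = 0.000492134194
Ea = 8.314 * 2.5925645 / 0.000492134194
Ea = 43798 J/mol


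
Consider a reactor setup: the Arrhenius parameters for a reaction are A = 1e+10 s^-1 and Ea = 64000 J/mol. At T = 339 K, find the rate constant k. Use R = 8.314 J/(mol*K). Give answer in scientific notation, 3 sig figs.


k = A * exp(-Ea/(R*T))
k = 1e+10 * exp(-64000 / (8.314 * 339))
k = 1e+10 * exp(-22.707549)
k = 1.37e+00


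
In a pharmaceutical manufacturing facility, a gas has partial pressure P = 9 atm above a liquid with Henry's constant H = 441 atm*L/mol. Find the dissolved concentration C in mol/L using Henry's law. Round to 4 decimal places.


C = P / H
C = 9 / 441
C = 0.0204 mol/L


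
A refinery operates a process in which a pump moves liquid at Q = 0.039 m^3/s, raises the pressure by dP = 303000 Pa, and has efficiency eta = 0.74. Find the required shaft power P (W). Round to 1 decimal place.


P = Q * dP / eta
P = 0.039 * 303000 / 0.74
P = 11817.0 / 0.74
P = 15968.9 W


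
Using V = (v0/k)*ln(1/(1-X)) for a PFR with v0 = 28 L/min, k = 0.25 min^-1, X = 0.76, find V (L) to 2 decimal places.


V = (v0/k) * ln(1/(1-X))
V = (28/0.25) * ln(1/(1-0.76))
V = 112.0 * ln(4.166667)
V = 112.0 * 1.427116
V = 159.84 L


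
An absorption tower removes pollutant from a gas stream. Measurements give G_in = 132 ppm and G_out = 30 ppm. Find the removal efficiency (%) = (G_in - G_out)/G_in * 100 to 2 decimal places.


Efficiency = (G_in - G_out) / G_in * 100%
Efficiency = (132 - 30) / 132 * 100
Efficiency = 102 / 132 * 100
Efficiency = 77.27%


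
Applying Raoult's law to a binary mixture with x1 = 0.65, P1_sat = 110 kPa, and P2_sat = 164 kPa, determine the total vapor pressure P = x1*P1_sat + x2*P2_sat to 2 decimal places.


P = x1*P1_sat + x2*P2_sat
x2 = 1 - x1 = 1 - 0.65 = 0.35
P = 0.65*110 + 0.35*164
P = 71.5 + 57.4
P = 128.90 kPa


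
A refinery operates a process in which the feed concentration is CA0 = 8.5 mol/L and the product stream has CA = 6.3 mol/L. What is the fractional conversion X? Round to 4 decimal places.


X = (CA0 - CA) / CA0
X = (8.5 - 6.3) / 8.5
X = 2.2 / 8.5
X = 0.2588


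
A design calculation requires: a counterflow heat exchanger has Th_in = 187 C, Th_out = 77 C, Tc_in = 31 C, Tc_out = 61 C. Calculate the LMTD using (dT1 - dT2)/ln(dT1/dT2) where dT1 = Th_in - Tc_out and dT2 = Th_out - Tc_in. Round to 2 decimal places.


dT1 = Th_in - Tc_out = 187 - 61 = 126
dT2 = Th_out - Tc_in = 77 - 31 = 46
LMTD = (dT1 - dT2) / ln(dT1/dT2)
LMTD = (126 - 46) / ln(126/46)
LMTD = 79.39 K


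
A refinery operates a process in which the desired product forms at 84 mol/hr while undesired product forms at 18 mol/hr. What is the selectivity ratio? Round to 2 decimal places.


S = desired product rate / undesired product rate
S = 84 / 18
S = 4.67


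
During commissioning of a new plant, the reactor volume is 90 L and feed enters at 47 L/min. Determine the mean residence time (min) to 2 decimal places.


tau = V / v0
tau = 90 / 47
tau = 1.91 min


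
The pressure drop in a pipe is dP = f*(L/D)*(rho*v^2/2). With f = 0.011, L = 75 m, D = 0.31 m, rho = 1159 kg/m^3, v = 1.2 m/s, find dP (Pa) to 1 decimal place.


dP = f * (L/D) * (rho*v^2/2)
dP = 0.011 * (75/0.31) * (1159*1.2^2/2)
L/D = 241.93548387
rho*v^2/2 = 1159*1.44/2 = 834.48
dP = 0.011 * 241.93548387 * 834.48
dP = 2220.8 Pa
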